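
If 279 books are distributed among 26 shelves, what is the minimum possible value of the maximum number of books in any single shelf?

11

The 26 shelves are the holes and the 279 books are the pigeons.
If every shelf held at most 10 books, the total would be at most 26 × 10 = 260, which is less than 279.
So some shelf holds at least ⌈279/26⌉ = 11 books.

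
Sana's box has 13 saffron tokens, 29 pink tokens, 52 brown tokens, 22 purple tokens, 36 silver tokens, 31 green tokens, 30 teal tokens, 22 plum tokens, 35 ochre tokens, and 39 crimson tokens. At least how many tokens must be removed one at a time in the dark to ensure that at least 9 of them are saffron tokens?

In the worst case for collecting saffron tokens, every non-saffron token comes out first.
There are 29 + 52 + 22 + 36 + 31 + 30 + 22 + 35 + 39 = 296 non-saffron tokens altogether.
After those, each further token must be saffron, so 296 + 9 = 305 draws guarantee 9 saffron tokens.

305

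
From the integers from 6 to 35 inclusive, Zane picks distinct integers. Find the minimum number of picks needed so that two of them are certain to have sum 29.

Two chosen integers sum to 29 exactly when both halves of some pair {x, 29−x} with 6 ≤ x ≤ 29−x ≤ 23 are chosen — 9 such pairs.
The remaining 12 elements (those with no distinct partner in range) can never complete a 29-sum, so the worst case takes all of them and one from each pair: 12 + 9 = 21.
The 22nd integer has to be the second member of some pair, so 21 + 1 = 22.

22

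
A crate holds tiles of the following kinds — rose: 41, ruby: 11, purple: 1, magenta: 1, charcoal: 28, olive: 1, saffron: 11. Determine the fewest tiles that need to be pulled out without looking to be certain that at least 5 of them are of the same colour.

Pigeonhole: put each drawn tile into a box by colour. The largest draw with every box below 5 takes min(count, 4) from each colour; colours with fewer than 4 contribute all they have.
Σ min(cᵢ, 4) = 4 + 4 + 1 + 1 + 4 + 1 + 4 = 19.
Draw number 19 + 1 = 20 must push one box to 5.

20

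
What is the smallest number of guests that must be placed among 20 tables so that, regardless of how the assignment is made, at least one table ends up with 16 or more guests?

With 300 guests one could put exactly 15 in each of the 20 tables, and no table would reach 16.
Pigeonhole: one more guest must land in a table that already has 15, giving it 16.
So 20 × 15 + 1 = 301 guests are required.

301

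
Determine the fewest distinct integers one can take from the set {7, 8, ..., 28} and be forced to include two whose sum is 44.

A set avoiding the sum 44 can contain at most one of each pair {x, 44−x}, plus the 10 elements whose complement lies outside the range or equal to its own complement.
The integers 7, …, 22 (16 of them) are such a set: any two sum to at least 7+8 = 15 and at most 21+22 = 43 < 44.
Any 17th integer completes one of the 6 pairs, so 17 choices force a sum of 44.

17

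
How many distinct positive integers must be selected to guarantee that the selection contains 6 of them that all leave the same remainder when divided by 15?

The 15 residue classes mod 15 are the pigeonholes.
With 75 integers one could put 5 in each residue class and have no class reach 6.
The 76th integer pushes some class to 6, so 15·5 + 1 = 76.

76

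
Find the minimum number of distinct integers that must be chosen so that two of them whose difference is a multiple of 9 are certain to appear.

Integers whose pairwise differences are multiples of 9 are exactly those sharing a remainder mod 9. The 9 residue classes mod 9 are the pigeonholes.
With 9 integers one could put 1 in each residue class and have no class reach 2.
The 10th integer pushes some class to 2, so 9·1 + 1 = 10.

10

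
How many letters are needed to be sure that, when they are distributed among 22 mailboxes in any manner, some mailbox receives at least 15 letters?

309

With 308 letters one could put exactly 14 in each of the 22 mailboxes, and no mailbox would reach 15.
One more letter must land in a mailbox that already has 14, giving it 15.
So 22 × 14 + 1 = 309 letters are required.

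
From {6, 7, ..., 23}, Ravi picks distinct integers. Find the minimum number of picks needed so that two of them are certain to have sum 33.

12

Two chosen integers sum to 33 exactly when both halves of some pair {x, 33−x} with 10 ≤ x ≤ 33−x ≤ 23 are chosen — 7 such pairs.
The remaining 4 elements (those with no distinct partner in range) can never complete a 33-sum, so the worst case takes all of them and one from each pair: 4 + 7 = 11.
The 12th integer has to be the second member of some pair, so 11 + 1 = 12.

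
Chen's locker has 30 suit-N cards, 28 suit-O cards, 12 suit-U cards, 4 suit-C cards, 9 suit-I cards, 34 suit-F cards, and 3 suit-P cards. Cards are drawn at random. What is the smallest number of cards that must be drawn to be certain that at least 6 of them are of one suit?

Pigeonhole: put each drawn card into a box by suit. The largest draw with every box below 6 takes min(count, 5) from each suit; suits with fewer than 5 contribute all they have.
Σ min(cᵢ, 5) = 5 + 5 + 5 + 4 + 5 + 5 + 3 = 32.
Draw number 32 + 1 = 33 must push one box to 6.

33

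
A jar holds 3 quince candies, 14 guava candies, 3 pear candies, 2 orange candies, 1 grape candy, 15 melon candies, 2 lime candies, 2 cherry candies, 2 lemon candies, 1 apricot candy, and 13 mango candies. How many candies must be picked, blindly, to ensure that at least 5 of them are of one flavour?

29

An adversary could hand out at most 4 candies per flavour (8 flavours run out sooner): 3 + 4 + 3 + 2 + 1 + 4 + 2 + 2 + 2 + 1 + 4 = 28 candies and still no flavour has 5.
One more candy lands in a flavour already at 4, so 29 draws are enough and 28 are not.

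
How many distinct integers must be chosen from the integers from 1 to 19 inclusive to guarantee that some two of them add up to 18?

12

Group the elements by complementary pair {x, 18−x}: {1,17}, {2,16}, {3,15}, …, giving 8 two-element pairs; the single value 9 (it cannot pair with itself since the integers are distinct); and 2 integers whose partner 18−x falls outside [1,19].
Treating each of those 11 groups as a pigeonhole, one can pick one integer per group — 11 integers — with no two summing to 18.
The 12th integer lands in an occupied pair, forcing a sum of 18.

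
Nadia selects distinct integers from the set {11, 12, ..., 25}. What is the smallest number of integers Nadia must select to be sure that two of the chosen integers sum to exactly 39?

A set avoiding the sum 39 can contain at most one of each pair {x, 39−x}, plus the 3 elements whose complement lies outside the range.
The integers 11, …, 19 (9 of them) are such a set: any two sum to at least 11+12 = 23 and at most 18+19 = 37 < 39.
By pigeonhole, any 10th integer completes one of the 6 pairs, so 10 choices force a sum of 39.

10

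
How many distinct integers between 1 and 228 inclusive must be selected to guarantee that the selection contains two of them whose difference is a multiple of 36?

37

Integers whose pairwise differences are multiples of 36 are exactly those sharing a remainder mod 36. The 36 residue classes mod 36 are the pigeonholes.
With 36 integers one could put 1 in each residue class and have no class reach 2.
The 37th integer pushes some class to 2, so 36·1 + 1 = 37.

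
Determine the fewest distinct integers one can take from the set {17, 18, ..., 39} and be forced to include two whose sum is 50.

Two chosen integers sum to 50 exactly when both halves of some pair {x, 50−x} with 17 ≤ x ≤ 50−x ≤ 33 are chosen — 8 such pairs.
The remaining 7 elements (those with no distinct partner in range) can never complete a 50-sum, so the worst case takes all of them and one from each pair: 7 + 8 = 15.
The 16th integer has to be the second member of some pair, so 15 + 1 = 16.

16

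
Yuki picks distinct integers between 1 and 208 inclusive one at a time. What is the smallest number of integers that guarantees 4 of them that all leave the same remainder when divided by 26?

The 26 residue classes mod 26 are the pigeonholes.
With 78 integers one could put 3 in each residue class and have no class reach 4.
The 79th integer pushes some class to 4, so 26·3 + 1 = 79.

79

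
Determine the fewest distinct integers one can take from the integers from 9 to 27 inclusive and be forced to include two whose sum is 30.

A set avoiding the sum 30 can contain at most one of each pair {x, 30−x}, plus the 7 elements whose complement lies outside the range or equal to its own complement.
The integers 15, …, 27 (13 of them) are such a set: any two sum to at least 15+16 = 31 > 30.
Any 14th integer completes one of the 6 pairs, so 14 choices force a sum of 30.

14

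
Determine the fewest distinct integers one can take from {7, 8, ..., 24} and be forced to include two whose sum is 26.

13

A set avoiding the sum 26 can contain at most one of each pair {x, 26−x}, plus the 6 elements whose complement lies outside the range or equal to its own complement.
The integers 13, …, 24 (12 of them) are such a set: any two sum to at least 13+14 = 27 > 26.
Any 13th integer completes one of the 6 pairs, so 13 choices force a sum of 26.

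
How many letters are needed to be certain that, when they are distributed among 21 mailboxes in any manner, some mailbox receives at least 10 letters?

With 189 letters one could put exactly 9 in each of the 21 mailboxes, and no mailbox would reach 10.
By pigeonhole, one more letter must land in a mailbox that already has 9, giving it 10.
So 21 × 9 + 1 = 190 letters are required.

190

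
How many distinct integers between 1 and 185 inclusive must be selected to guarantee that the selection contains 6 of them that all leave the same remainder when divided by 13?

By the pigeonhole principle, the 13 residue classes mod 13 are the pigeonholes.
With 65 integers one could put 5 in each residue class and have no class reach 6.
The 66th integer pushes some class to 6, so 13·5 + 1 = 66.

66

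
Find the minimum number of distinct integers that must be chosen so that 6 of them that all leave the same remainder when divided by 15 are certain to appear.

By pigeonhole, the 15 residue classes mod 15 are the pigeonholes.
With 75 integers one could put 5 in each residue class and have no class reach 6.
The 76th integer pushes some class to 6, so 15·5 + 1 = 76.

76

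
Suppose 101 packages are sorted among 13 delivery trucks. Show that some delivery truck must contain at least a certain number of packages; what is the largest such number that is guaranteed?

The 13 delivery trucks are the holes and the 101 packages are the pigeons.
If every delivery truck held at most 7 packages, the total would be at most 13 × 7 = 91, which is less than 101.
So some delivery truck holds at least ⌈101/13⌉ = 8 packages.

8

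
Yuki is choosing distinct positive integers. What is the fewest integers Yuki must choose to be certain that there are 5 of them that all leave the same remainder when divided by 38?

The 38 residue classes mod 38 are the pigeonholes.
With 152 integers one could put 4 in each residue class and have no class reach 5.
The 153rd integer pushes some class to 5, so 38·4 + 1 = 153.

153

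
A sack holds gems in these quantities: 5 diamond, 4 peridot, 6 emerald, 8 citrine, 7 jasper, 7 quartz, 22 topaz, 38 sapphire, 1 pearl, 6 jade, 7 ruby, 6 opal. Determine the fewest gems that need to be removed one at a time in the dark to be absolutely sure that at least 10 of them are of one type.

Pigeonhole: put each drawn gem into a box by type. The largest draw with every box below 10 takes min(count, 9) from each type; types with fewer than 9 contribute all they have.
Σ min(cᵢ, 9) = 5 + 4 + 6 + 8 + 7 + 7 + 9 + 9 + 1 + 6 + 7 + 6 = 75.
Draw number 75 + 1 = 76 must push one box to 10.

76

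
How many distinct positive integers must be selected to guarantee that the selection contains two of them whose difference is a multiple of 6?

7

Integers whose pairwise differences are multiples of 6 are exactly those sharing a remainder mod 6. By pigeonhole, the 6 residue classes mod 6 are the pigeonholes.
With 6 integers one could put 1 in each residue class and have no class reach 2.
The 7th integer pushes some class to 2, so 6·1 + 1 = 7.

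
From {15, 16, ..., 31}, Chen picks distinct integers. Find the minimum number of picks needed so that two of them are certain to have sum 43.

11

Group the elements by complementary pair {x, 43−x}: {15,28}, {16,27}, {17,26}, …, giving 7 two-element pairs and 3 integers whose partner 43−x falls outside [15,31].
Pigeonhole: treating each of those 10 groups as a pigeonhole, one can pick one integer per group — 10 integers — with no two summing to 43.
The 11th integer lands in an occupied pair, forcing a sum of 43.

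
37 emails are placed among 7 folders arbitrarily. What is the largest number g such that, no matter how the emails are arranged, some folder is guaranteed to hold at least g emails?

6

By pigeonhole, the 7 folders are the holes and the 37 emails are the pigeons.
If every folder held at most 5 emails, the total would be at most 7 × 5 = 35, which is less than 37.
So some folder holds at least ⌈37/7⌉ = 6 emails.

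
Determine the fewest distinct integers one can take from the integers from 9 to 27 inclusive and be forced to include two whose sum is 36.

11

A set avoiding the sum 36 can contain at most one of each pair {x, 36−x}, plus the 1 element equal to its own complement.
The integers 18, …, 27 (10 of them) are such a set: any two sum to at least 18+19 = 37 > 36.
Pigeonhole: any 11th integer completes one of the 9 pairs, so 11 choices force a sum of 36.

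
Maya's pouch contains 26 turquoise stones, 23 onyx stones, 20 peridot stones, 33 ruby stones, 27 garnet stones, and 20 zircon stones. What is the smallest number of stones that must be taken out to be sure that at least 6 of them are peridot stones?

In the worst case for collecting peridot stones, every non-peridot stone comes out first.
There are 26 + 23 + 33 + 27 + 20 = 129 non-peridot stones altogether.
After those, each further stone must be peridot, so 129 + 6 = 135 draws guarantee 6 peridot stones.

135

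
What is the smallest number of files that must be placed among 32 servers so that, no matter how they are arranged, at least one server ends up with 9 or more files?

With 256 files one could put exactly 8 in each of the 32 servers, and no server would reach 9.
By the pigeonhole principle, one more file must land in a server that already has 8, giving it 9.
So 32 × 8 + 1 = 257 files are required.

257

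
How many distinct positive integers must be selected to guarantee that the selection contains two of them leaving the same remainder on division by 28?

The 28 residue classes mod 28 are the pigeonholes.
With 28 integers one could put 1 in each residue class and have no class reach 2.
The 29th integer pushes some class to 2, so 28·1 + 1 = 29.

29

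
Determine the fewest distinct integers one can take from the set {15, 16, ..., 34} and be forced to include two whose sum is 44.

Two chosen integers sum to 44 exactly when both halves of some pair {x, 44−x} with 15 ≤ x ≤ 44−x ≤ 29 are chosen — 7 such pairs.
The remaining 6 elements (those with no distinct partner in range) can never complete a 44-sum, so the worst case takes all of them and one from each pair: 6 + 7 = 13.
By the pigeonhole principle, the 14th integer has to be the second member of some pair, so 13 + 1 = 14.

14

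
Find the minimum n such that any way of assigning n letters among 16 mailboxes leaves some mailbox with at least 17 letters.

257

With 256 letters one could put exactly 16 in each of the 16 mailboxes, and no mailbox would reach 17.
By the pigeonhole principle, one more letter must land in a mailbox that already has 16, giving it 17.
So 16 × 16 + 1 = 257 letters are required.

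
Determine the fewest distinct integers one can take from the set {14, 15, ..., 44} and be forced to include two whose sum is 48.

22

Group the elements by complementary pair {x, 48−x}: {14,34}, {15,33}, {16,32}, …, giving 10 two-element pairs; the single value 24 (it cannot pair with itself since the integers are distinct); and 10 integers whose partner 48−x falls outside [14,44].
Pigeonhole: treating each of those 21 groups as a pigeonhole, one can pick one integer per group — 21 integers — with no two summing to 48.
The 22nd integer lands in an occupied pair, forcing a sum of 48.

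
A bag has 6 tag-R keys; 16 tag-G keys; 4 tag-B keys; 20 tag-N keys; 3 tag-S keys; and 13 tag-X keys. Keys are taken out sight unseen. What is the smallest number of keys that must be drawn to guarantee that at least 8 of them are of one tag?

Put each drawn key into a box by tag. The largest draw with every box below 8 takes min(count, 7) from each tag; tags with fewer than 7 contribute all they have.
Σ min(cᵢ, 7) = 6 + 7 + 4 + 7 + 3 + 7 = 34.
Draw number 34 + 1 = 35 must push one box to 8.

35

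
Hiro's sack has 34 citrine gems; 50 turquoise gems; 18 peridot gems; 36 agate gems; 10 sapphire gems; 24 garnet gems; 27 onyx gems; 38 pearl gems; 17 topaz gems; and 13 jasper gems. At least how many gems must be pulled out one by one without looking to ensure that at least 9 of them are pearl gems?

238

In the worst case for collecting pearl gems, every non-pearl gem comes out first.
There are 34 + 50 + 18 + 36 + 10 + 24 + 27 + 17 + 13 = 229 non-pearl gems altogether.
After those, each further gem must be pearl, so 229 + 9 = 238 draws guarantee 9 pearl gems.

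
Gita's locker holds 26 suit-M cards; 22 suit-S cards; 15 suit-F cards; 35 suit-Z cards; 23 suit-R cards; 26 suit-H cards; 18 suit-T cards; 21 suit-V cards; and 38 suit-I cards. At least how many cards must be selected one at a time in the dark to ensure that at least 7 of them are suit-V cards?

In the worst case for collecting suit-V cards, every non-suit-V card comes out first.
There are 26 + 22 + 15 + 35 + 23 + 26 + 18 + 38 = 203 non-suit-V cards altogether.
After those, each further card must be suit-V, so 203 + 7 = 210 draws guarantee 7 suit-V cards.

210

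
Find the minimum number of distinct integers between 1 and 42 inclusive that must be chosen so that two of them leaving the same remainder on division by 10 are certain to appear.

Pigeonhole: the 10 residue classes mod 10 are the pigeonholes.
With 10 integers one could put 1 in each residue class and have no class reach 2.
The 11th integer pushes some class to 2, so 10·1 + 1 = 11.

11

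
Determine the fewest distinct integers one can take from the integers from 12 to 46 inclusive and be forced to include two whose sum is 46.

25

Group the elements by complementary pair {x, 46−x}: {12,34}, {13,33}, {14,32}, …, giving 11 two-element pairs; the single value 23 (it cannot pair with itself since the integers are distinct); and 12 integers whose partner 46−x falls outside [12,46].
By the pigeonhole principle, treating each of those 24 groups as a pigeonhole, one can pick one integer per group — 24 integers — with no two summing to 46.
The 25th integer lands in an occupied pair, forcing a sum of 46.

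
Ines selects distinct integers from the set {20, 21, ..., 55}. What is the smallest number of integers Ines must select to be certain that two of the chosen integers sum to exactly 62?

Group the elements by complementary pair {x, 62−x}: {20,42}, {21,41}, {22,40}, …, giving 11 two-element pairs, the single value 31 (it cannot pair with itself since the integers are distinct), and 13 integers whose partner 62−x falls outside [20,55].
Pigeonhole: treating each of those 25 groups as a pigeonhole, one can pick one integer per group — 25 integers — with no two summing to 62.
The 26th integer lands in an occupied pair, forcing a sum of 62.

26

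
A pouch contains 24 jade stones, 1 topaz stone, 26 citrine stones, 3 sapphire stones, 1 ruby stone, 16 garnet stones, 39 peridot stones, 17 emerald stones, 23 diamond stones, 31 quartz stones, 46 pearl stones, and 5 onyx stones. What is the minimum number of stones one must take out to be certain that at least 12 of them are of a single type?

99

By the pigeonhole principle, the 12 types are the holes; the stones drawn are the pigeons.
To avoid 12 of any one type, the worst case takes at most 11 of each type, or every stone of a type that has fewer than 11.
That gives 11 + 1 + 11 + 3 + 1 + 11 + 11 + 11 + 11 + 11 + 11 + 5 = 98 stones with no type reaching 12.
The next stone forces some type to 12, so 98 + 1 = 99.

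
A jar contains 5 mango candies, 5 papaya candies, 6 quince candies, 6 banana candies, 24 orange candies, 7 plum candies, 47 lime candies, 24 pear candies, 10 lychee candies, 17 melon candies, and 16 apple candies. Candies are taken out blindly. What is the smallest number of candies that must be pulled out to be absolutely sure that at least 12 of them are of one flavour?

95

Pigeonhole: put each drawn candy into a box by flavour. The largest draw with every box below 12 takes min(count, 11) from each flavour; flavours with fewer than 11 contribute all they have.
Σ min(cᵢ, 11) = 5 + 5 + 6 + 6 + 11 + 7 + 11 + 11 + 10 + 11 + 11 = 94.
Draw number 94 + 1 = 95 must push one box to 12.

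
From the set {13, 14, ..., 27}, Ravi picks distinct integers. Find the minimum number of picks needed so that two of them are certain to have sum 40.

9

Two chosen integers sum to 40 exactly when both halves of some pair {x, 40−x} with 13 ≤ x ≤ 40−x ≤ 27 are chosen — 7 such pairs.
The remaining 1 element (those with no distinct partner in range) can never complete a 40-sum, so the worst case takes all of them and one from each pair: 1 + 7 = 8.
By pigeonhole, the 9th integer has to be the second member of some pair, so 8 + 1 = 9.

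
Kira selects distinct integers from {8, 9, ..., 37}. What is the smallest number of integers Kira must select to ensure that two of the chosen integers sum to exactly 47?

17

A set avoiding the sum 47 can contain at most one of each pair {x, 47−x}, plus the 2 elements whose complement lies outside the range.
The integers 8, …, 23 (16 of them) are such a set: any two sum to at least 8+9 = 17 and at most 22+23 = 45 < 47.
Any 17th integer completes one of the 14 pairs, so 17 choices force a sum of 47.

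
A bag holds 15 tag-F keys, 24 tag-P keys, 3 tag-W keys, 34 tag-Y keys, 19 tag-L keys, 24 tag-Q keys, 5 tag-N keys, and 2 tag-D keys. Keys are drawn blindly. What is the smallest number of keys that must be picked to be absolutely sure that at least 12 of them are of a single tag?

An adversary could hand out at most 11 keys per tag (tag-W, tag-N, tag-D run out sooner): 11 + 11 + 3 + 11 + 11 + 11 + 5 + 2 = 65 keys and still no tag has 12.
By pigeonhole, one more key lands in a tag already at 11, so 66 draws are enough and 65 are not.

66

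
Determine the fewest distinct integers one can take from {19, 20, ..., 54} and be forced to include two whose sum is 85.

A set avoiding the sum 85 can contain at most one of each pair {x, 85−x}, plus the 12 elements whose complement lies outside the range.
The integers 19, …, 42 (24 of them) are such a set: any two sum to at least 19+20 = 39 and at most 41+42 = 83 < 85.
Pigeonhole: any 25th integer completes one of the 12 pairs, so 25 choices force a sum of 85.

25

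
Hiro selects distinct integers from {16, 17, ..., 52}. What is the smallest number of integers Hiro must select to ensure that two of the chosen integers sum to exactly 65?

A set avoiding the sum 65 can contain at most one of each pair {x, 65−x}, plus the 3 elements whose complement lies outside the range.
The integers 33, …, 52 (20 of them) are such a set: any two sum to at least 33+34 = 67 > 65.
Any 21st integer completes one of the 17 pairs, so 21 choices force a sum of 65.

21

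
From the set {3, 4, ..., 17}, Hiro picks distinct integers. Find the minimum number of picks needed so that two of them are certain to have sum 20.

Group the elements by complementary pair {x, 20−x}: {3,17}, {4,16}, {5,15}, …, giving 7 two-element pairs and the single value 10 (it cannot pair with itself since the integers are distinct).
Pigeonhole: treating each of those 8 groups as a pigeonhole, one can pick one integer per group — 8 integers — with no two summing to 20.
The 9th integer lands in an occupied pair, forcing a sum of 20.

9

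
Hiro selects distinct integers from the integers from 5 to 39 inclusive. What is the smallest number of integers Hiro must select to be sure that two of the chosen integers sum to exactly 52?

23

Two chosen integers sum to 52 exactly when both halves of some pair {x, 52−x} with 13 ≤ x ≤ 52−x ≤ 39 are chosen — 13 such pairs.
The remaining 9 elements (those with no distinct partner in range) can never complete a 52-sum, so the worst case takes all of them and one from each pair: 9 + 13 = 22.
By pigeonhole, the 23rd integer has to be the second member of some pair, so 22 + 1 = 23.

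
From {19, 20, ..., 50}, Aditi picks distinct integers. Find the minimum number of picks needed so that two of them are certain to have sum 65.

Two chosen integers sum to 65 exactly when both halves of some pair {x, 65−x} with 19 ≤ x ≤ 65−x ≤ 46 are chosen — 14 such pairs.
The remaining 4 elements (those with no distinct partner in range) can never complete a 65-sum, so the worst case takes all of them and one from each pair: 4 + 14 = 18.
The 19th integer has to be the second member of some pair, so 18 + 1 = 19.

19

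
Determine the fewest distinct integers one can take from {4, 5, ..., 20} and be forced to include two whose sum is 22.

11

Group the elements by complementary pair {x, 22−x}: {4,18}, {5,17}, {6,16}, …, giving 7 two-element pairs, the single value 11 (it cannot pair with itself since the integers are distinct), and 2 integers whose partner 22−x falls outside [4,20].
By pigeonhole, treating each of those 10 groups as a pigeonhole, one can pick one integer per group — 10 integers — with no two summing to 22.
The 11th integer lands in an occupied pair, forcing a sum of 22.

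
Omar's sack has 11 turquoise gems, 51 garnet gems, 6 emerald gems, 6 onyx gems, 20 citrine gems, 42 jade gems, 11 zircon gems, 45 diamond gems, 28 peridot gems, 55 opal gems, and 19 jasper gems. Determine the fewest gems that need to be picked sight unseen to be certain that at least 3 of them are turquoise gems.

In the worst case for collecting turquoise gems, every non-turquoise gem comes out first.
There are 51 + 6 + 6 + 20 + 42 + 11 + 45 + 28 + 55 + 19 = 283 non-turquoise gems altogether.
After those, each further gem must be turquoise, so 283 + 3 = 286 draws guarantee 3 turquoise gems.

286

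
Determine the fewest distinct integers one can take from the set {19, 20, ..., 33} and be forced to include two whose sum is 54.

A set avoiding the sum 54 can contain at most one of each pair {x, 54−x}, plus the 3 elements whose complement lies outside the range or equal to its own complement.
The integers 19, …, 27 (9 of them) are such a set: any two sum to at least 19+20 = 39 and at most 26+27 = 53 < 54.
Pigeonhole: any 10th integer completes one of the 6 pairs, so 10 choices force a sum of 54.

10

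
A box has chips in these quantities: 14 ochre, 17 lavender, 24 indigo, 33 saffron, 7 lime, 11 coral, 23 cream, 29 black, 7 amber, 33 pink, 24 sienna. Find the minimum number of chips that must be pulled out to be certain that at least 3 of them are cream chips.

202

In the worst case for collecting cream chips, every non-cream chip comes out first.
There are 14 + 17 + 24 + 33 + 7 + 11 + 29 + 7 + 33 + 24 = 199 non-cream chips altogether.
After those, each further chip must be cream, so 199 + 3 = 202 draws guarantee 3 cream chips.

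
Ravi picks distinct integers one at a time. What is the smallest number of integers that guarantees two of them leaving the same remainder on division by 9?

The 9 residue classes mod 9 are the pigeonholes.
With 9 integers one could put 1 in each residue class and have no class reach 2.
The 10th integer pushes some class to 2, so 9·1 + 1 = 10.

10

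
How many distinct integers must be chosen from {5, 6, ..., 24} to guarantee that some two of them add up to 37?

15

Group the elements by complementary pair {x, 37−x}: {13,24}, {14,23}, {15,22}, …, giving 6 two-element pairs and 8 integers whose partner 37−x falls outside [5,24].
By pigeonhole, treating each of those 14 groups as a pigeonhole, one can pick one integer per group — 14 integers — with no two summing to 37.
The 15th integer lands in an occupied pair, forcing a sum of 37.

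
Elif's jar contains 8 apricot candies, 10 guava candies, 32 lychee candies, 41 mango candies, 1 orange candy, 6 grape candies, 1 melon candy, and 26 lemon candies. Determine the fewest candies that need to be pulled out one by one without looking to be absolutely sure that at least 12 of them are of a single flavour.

60

Put each drawn candy into a box by flavour. The largest draw with every box below 12 takes min(count, 11) from each flavour; flavours with fewer than 11 contribute all they have.
Σ min(cᵢ, 11) = 8 + 10 + 11 + 11 + 1 + 6 + 1 + 11 = 59.
Draw number 59 + 1 = 60 must push one box to 12.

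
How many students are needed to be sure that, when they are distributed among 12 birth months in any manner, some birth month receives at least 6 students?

With 60 students one could put exactly 5 in each of the 12 birth months, and no birth month would reach 6.
By the pigeonhole principle, one more student must land in a birth month that already has 5, giving it 6.
So 12 × 5 + 1 = 61 students are required.

61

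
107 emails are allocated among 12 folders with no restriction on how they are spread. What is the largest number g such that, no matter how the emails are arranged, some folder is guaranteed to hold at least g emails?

9

By pigeonhole, the 12 folders are the holes and the 107 emails are the pigeons.
If every folder held at most 8 emails, the total would be at most 12 × 8 = 96, which is less than 107.
So some folder holds at least ⌈107/12⌉ = 9 emails.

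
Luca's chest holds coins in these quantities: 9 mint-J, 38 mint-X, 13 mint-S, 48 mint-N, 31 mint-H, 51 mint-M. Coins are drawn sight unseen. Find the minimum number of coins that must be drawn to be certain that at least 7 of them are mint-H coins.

In the worst case for collecting mint-H coins, every non-mint-H coin comes out first.
There are 9 + 38 + 13 + 48 + 51 = 159 non-mint-H coins altogether.
After those, each further coin must be mint-H, so 159 + 7 = 166 draws guarantee 7 mint-H coins.

166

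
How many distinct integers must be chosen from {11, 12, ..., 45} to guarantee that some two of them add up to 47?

Group the elements by complementary pair {x, 47−x}: {11,36}, {12,35}, {13,34}, …, giving 13 two-element pairs and 9 integers whose partner 47−x falls outside [11,45].
Treating each of those 22 groups as a pigeonhole, one can pick one integer per group — 22 integers — with no two summing to 47.
The 23rd integer lands in an occupied pair, forcing a sum of 47.

23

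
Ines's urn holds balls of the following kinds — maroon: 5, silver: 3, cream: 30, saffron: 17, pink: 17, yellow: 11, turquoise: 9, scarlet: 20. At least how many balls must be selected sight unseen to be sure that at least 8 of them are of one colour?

51

The 8 colours are the holes; the balls drawn are the pigeons.
To avoid 8 of any one colour, the worst case takes at most 7 of each colour, or every ball of a colour that has fewer than 7.
That gives 5 + 3 + 7 + 7 + 7 + 7 + 7 + 7 = 50 balls with no colour reaching 8.
The next ball forces some colour to 8, so 50 + 1 = 51.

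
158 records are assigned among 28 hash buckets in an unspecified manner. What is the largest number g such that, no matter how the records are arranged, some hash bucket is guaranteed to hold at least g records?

6

By the pigeonhole principle, the 28 hash buckets are the holes and the 158 records are the pigeons.
If every hash bucket held at most 5 records, the total would be at most 28 × 5 = 140, which is less than 158.
So some hash bucket holds at least ⌈158/28⌉ = 6 records.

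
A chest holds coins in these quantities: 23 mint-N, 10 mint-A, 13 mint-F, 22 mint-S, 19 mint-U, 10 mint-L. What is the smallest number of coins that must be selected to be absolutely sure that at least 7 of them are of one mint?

37

An adversary could hand out at most 6 coins per mint: 6 + 6 + 6 + 6 + 6 + 6 = 36 coins and still no mint has 7.
One more coin lands in a mint already at 6, so 37 draws are enough and 36 are not.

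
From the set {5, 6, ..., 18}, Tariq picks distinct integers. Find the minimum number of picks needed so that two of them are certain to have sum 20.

Two chosen integers sum to 20 exactly when both halves of some pair {x, 20−x} with 5 ≤ x ≤ 20−x ≤ 15 are chosen — 5 such pairs.
The remaining 4 elements (those with no distinct partner in range) can never complete a 20-sum, so the worst case takes all of them and one from each pair: 4 + 5 = 9.
The 10th integer has to be the second member of some pair, so 9 + 1 = 10.

10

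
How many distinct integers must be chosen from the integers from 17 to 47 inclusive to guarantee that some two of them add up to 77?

23

Two chosen integers sum to 77 exactly when both halves of some pair {x, 77−x} with 30 ≤ x ≤ 77−x ≤ 47 are chosen — 9 such pairs.
The remaining 13 elements (those with no distinct partner in range) can never complete a 77-sum, so the worst case takes all of them and one from each pair: 13 + 9 = 22.
By the pigeonhole principle, the 23rd integer has to be the second member of some pair, so 22 + 1 = 23.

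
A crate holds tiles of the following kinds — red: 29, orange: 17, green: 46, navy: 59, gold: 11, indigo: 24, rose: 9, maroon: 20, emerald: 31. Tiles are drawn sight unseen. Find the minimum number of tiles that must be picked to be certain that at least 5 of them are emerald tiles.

220

In the worst case for collecting emerald tiles, every non-emerald tile comes out first.
There are 29 + 17 + 46 + 59 + 11 + 24 + 9 + 20 = 215 non-emerald tiles altogether.
After those, each further tile must be emerald, so 215 + 5 = 220 draws guarantee 5 emerald tiles.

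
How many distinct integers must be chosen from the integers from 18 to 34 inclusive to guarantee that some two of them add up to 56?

Group the elements by complementary pair {x, 56−x}: {22,34}, {23,33}, {24,32}, …, giving 6 two-element pairs; the single value 28 (it cannot pair with itself since the integers are distinct); and 4 integers whose partner 56−x falls outside [18,34].
By pigeonhole, treating each of those 11 groups as a pigeonhole, one can pick one integer per group — 11 integers — with no two summing to 56.
The 12th integer lands in an occupied pair, forcing a sum of 56.

12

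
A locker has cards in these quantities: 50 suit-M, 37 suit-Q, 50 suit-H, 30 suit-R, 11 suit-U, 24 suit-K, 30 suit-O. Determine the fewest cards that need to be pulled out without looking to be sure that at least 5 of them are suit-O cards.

In the worst case for collecting suit-O cards, every non-suit-O card comes out first.
There are 50 + 37 + 50 + 30 + 11 + 24 = 202 non-suit-O cards altogether.
After those, each further card must be suit-O, so 202 + 5 = 207 draws guarantee 5 suit-O cards.

207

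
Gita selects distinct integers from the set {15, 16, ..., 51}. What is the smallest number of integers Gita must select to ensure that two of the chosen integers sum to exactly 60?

23

A set avoiding the sum 60 can contain at most one of each pair {x, 60−x}, plus the 7 elements whose complement lies outside the range or equal to its own complement.
The integers 30, …, 51 (22 of them) are such a set: any two sum to at least 30+31 = 61 > 60.
Any 23rd integer completes one of the 15 pairs, so 23 choices force a sum of 60.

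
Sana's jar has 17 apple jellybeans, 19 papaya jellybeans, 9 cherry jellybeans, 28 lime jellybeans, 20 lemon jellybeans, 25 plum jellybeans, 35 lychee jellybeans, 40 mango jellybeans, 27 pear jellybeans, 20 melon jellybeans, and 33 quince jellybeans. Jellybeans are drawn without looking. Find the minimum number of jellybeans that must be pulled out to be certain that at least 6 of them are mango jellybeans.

239

In the worst case for collecting mango jellybeans, every non-mango jellybean comes out first.
There are 17 + 19 + 9 + 28 + 20 + 25 + 35 + 27 + 20 + 33 = 233 non-mango jellybeans altogether.
After those, each further jellybean must be mango, so 233 + 6 = 239 draws guarantee 6 mango jellybeans.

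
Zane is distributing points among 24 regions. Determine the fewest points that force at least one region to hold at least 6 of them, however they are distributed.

With 120 points one could put exactly 5 in each of the 24 regions, and no region would reach 6.
One more point must land in a region that already has 5, giving it 6.
So 24 × 5 + 1 = 121 points are required.

121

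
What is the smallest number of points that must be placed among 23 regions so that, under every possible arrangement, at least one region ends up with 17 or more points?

With 368 points one could put exactly 16 in each of the 23 regions, and no region would reach 17.
One more point must land in a region that already has 16, giving it 17.
So 23 × 16 + 1 = 369 points are required.

369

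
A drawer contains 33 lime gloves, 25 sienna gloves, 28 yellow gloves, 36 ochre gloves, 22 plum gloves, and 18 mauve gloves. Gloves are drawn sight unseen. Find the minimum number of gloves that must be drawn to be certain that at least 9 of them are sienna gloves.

146

In the worst case for collecting sienna gloves, every non-sienna glove comes out first.
There are 33 + 28 + 36 + 22 + 18 = 137 non-sienna gloves altogether.
After those, each further glove must be sienna, so 137 + 9 = 146 draws guarantee 9 sienna gloves.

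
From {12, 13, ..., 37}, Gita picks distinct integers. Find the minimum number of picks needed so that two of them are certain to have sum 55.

Two chosen integers sum to 55 exactly when both halves of some pair {x, 55−x} with 18 ≤ x ≤ 55−x ≤ 37 are chosen — 10 such pairs.
The remaining 6 elements (those with no distinct partner in range) can never complete a 55-sum, so the worst case takes all of them and one from each pair: 6 + 10 = 16.
The 17th integer has to be the second member of some pair, so 16 + 1 = 17.

17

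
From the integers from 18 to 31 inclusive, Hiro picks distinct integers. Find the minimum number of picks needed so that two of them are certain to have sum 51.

9

Group the elements by complementary pair {x, 51−x}: {20,31}, {21,30}, {22,29}, …, giving 6 two-element pairs and 2 integers whose partner 51−x falls outside [18,31].
Pigeonhole: treating each of those 8 groups as a pigeonhole, one can pick one integer per group — 8 integers — with no two summing to 51.
The 9th integer lands in an occupied pair, forcing a sum of 51.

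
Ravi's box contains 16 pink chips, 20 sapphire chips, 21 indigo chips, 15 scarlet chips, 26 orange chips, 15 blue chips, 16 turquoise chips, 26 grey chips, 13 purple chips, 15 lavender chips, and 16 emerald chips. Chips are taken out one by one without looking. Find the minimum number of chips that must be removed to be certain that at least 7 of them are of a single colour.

The 11 colours are the holes; the chips drawn are the pigeons.
To avoid 7 of any one colour, the worst case takes at most 6 of each colour.
That gives 6 + 6 + 6 + 6 + 6 + 6 + 6 + 6 + 6 + 6 + 6 = 66 chips with no colour reaching 7.
The next chip forces some colour to 7, so 66 + 1 = 67.

67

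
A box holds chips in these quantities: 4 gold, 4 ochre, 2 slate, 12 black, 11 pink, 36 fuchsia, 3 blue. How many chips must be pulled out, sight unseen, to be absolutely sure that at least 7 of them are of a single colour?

By the pigeonhole principle, put each drawn chip into a box by colour. The largest draw with every box below 7 takes min(count, 6) from each colour; colours with fewer than 6 contribute all they have.
Σ min(cᵢ, 6) = 4 + 4 + 2 + 6 + 6 + 6 + 3 = 31.
Draw number 31 + 1 = 32 must push one box to 7.

32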